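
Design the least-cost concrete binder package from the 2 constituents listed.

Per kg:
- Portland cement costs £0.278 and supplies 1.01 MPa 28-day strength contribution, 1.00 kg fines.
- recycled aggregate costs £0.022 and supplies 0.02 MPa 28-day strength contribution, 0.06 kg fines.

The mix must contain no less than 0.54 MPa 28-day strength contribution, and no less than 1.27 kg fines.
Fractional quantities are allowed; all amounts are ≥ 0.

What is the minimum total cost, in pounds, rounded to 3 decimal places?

Let x1 = kg of Portland cement, x2 = kg of recycled aggregate.
Minimize 0.278x1 + 0.022x2 s.t.:
  1.01x1 + 0.02x2 ≥ 0.54   (28-day strength contribution)
  1x1 + 0.06x2 ≥ 1.27   (fines)
  x1, x2 ≥ 0.
The cheapest feasible vertex uses only Portland cement; recycled aggregate is not used. Binding constraint: fines.
Solving gives x1 = 1.27.
Hence cost = 0.278·1.27 = £0.35306.

£0.353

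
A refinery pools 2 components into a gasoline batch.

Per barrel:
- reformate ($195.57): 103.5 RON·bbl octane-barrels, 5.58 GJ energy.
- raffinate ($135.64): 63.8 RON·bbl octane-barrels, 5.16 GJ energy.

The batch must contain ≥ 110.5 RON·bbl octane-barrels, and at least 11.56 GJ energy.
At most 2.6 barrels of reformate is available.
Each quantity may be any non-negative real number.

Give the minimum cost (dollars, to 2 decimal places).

Treat it as an LP. Let x1 = barrels of reformate, x2 = barrels of raffinate.
Minimise 195.57x1 + 135.64x2 subject to:
  103.5x1 + 63.8x2 ≥ 110.5   (octane-barrels)
  5.58x1 + 5.16x2 ≥ 11.56   (energy)
  x1 ≤ 2.6
  x1, x2 ≥ 0.
The cheapest feasible vertex uses only raffinate; reformate is not used. The energy requirement is met with equality.
Solving gives x2 = 2.24031.
Cost = 135.64·2.24031 = 303.8756.

$303.88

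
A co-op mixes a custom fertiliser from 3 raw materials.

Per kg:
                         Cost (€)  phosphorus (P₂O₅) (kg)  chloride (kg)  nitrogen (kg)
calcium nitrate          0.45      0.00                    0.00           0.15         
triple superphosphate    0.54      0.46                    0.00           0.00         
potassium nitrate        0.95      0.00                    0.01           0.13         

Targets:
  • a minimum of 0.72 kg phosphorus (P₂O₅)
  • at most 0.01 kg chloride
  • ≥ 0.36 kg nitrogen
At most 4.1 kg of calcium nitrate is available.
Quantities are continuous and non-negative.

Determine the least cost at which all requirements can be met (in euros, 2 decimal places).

€1.93

Set it up as a linear program. Let x1 = kg of calcium nitrate, x2 = kg of triple superphosphate, x3 = kg of potassium nitrate.
min 0.45x1 + 0.54x2 + 0.95x3 subject to:
  0.46x2 ≥ 0.72   (phosphorus (P₂O₅))
  0.01x3 ≤ 0.01   (chloride)
  0.15x1 + 0.13x3 ≥ 0.36   (nitrogen)
  x1 ≤ 4.1
  x1, x2, x3 ≥ 0.
The minimum-cost mix takes nothing from potassium nitrate — only calcium nitrate, triple superphosphate. The phosphorus (P₂O₅) and nitrogen requirements are met with equality.
Solving gives x1 = 2.4, x2 = 1.565.
Total cost: 0.45·2.4 + 0.54·1.565 = 1.9251.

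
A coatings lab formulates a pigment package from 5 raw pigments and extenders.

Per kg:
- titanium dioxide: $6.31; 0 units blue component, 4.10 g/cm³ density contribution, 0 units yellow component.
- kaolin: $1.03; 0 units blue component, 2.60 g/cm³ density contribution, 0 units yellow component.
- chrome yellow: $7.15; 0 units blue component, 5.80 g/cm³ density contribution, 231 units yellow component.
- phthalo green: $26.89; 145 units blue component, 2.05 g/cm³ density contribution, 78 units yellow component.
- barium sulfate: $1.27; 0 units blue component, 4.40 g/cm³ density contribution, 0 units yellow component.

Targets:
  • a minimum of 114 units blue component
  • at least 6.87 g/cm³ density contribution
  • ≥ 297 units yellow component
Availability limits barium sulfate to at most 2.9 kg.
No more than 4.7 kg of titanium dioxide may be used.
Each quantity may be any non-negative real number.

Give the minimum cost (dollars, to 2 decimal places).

Set it up as a linear program. Let x1 = kg of titanium dioxide, x2 = kg of kaolin, x3 = kg of chrome yellow, x4 = kg of phthalo green, x5 = kg of barium sulfate.
Minimize 6.31x1 + 1.03x2 + 7.15x3 + 26.89x4 + 1.27x5 with:
  145x4 ≥ 114   (blue component)
  4.1x1 + 2.6x2 + 5.8x3 + 2.05x4 + 4.4x5 ≥ 6.87   (density contribution)
  231x3 + 78x4 ≥ 297   (yellow component)
  x5 ≤ 2.9
  x1 ≤ 4.7
  x1, x2, x3, x4, x5 ≥ 0.
The optimal basis is {chrome yellow, phthalo green}; titanium dioxide, kaolin, barium sulfate drop out. Binding constraints: blue component and yellow component.
That vertex is x3 = 1.0202, x4 = 0.78621.
Cost = 7.15·1.0202 + 26.89·0.78621 = 28.4356.

$28.44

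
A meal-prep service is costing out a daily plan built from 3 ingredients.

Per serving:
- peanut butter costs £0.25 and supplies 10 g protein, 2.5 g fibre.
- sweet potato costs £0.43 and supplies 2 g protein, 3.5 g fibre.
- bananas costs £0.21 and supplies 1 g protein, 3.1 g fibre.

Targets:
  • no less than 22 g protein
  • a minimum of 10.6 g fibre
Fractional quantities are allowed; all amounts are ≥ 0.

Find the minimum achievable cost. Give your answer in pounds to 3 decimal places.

£0.881

Set it up as a linear program. Let x1 = servings of peanut butter, x2 = servings of sweet potato, x3 = servings of bananas.
Minimise 0.25x1 + 0.43x2 + 0.21x3 with:
  10x1 + 2x2 + 1x3 ≥ 22   (protein)
  2.5x1 + 3.5x2 + 3.1x3 ≥ 10.6   (fibre)
  x1, x2, x3 ≥ 0.
The cheapest feasible vertex uses only peanut butter, bananas; sweet potato is not used. The protein and fibre requirements are met with equality.
That vertex is x1 = 2.021, x3 = 1.789.
Objective = 0.25·2.021 + 0.21·1.789 = 0.88094.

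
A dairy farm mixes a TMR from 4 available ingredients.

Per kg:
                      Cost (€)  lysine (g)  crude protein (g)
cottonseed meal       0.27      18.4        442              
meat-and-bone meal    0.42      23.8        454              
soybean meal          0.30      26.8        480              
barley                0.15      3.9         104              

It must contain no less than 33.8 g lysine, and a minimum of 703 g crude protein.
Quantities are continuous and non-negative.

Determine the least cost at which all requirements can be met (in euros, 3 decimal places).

Set it up as a linear program. Let x1 = kg of cottonseed meal, x2 = kg of meat-and-bone meal, x3 = kg of soybean meal, x4 = kg of barley.
Minimize 0.27x1 + 0.42x2 + 0.3x3 + 0.15x4 with:
  18.4x1 + 23.8x2 + 26.8x3 + 3.9x4 ≥ 33.8   (lysine)
  442x1 + 454x2 + 480x3 + 104x4 ≥ 703   (crude protein)
  x1, x2, x3, x4 ≥ 0.
The optimal basis is {cottonseed meal, soybean meal}; meat-and-bone meal, barley drop out. Binding constraints: lysine and crude protein.
So cottonseed meal = 0.8682 kg, soybean meal = 0.6651 kg.
Cost = 0.27·0.8682 + 0.3·0.6651 = 0.43394.

€0.434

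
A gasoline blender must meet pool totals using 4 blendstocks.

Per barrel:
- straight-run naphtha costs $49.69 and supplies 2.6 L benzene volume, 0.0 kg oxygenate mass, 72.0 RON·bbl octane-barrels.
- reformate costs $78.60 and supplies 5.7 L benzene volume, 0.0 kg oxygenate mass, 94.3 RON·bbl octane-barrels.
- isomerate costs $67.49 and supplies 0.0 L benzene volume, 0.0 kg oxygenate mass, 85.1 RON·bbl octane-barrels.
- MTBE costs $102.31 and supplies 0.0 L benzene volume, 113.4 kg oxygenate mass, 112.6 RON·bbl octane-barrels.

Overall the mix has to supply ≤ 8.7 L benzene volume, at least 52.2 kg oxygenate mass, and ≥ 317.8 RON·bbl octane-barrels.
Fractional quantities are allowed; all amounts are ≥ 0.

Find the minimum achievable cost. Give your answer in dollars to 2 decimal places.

$233.23

Treat it as an LP. Let x1 = barrels of straight-run naphtha, x2 = barrels of reformate, x3 = barrels of isomerate, x4 = barrels of MTBE.
Minimise 49.69x1 + 78.6x2 + 67.49x3 + 102.31x4 with:
  2.6x1 + 5.7x2 ≤ 8.7   (benzene volume)
  113.4x4 ≥ 52.2   (oxygenate mass)
  72x1 + 94.3x2 + 85.1x3 + 112.6x4 ≥ 317.8   (octane-barrels)
  x1, x2, x3, x4 ≥ 0.
The cheapest feasible vertex uses only straight-run naphtha, isomerate, MTBE; reformate is not used. The benzene volume, oxygenate mass, octane-barrels requirements are met with equality.
Solving gives x1 = 3.3462, x3 = 0.2943, x4 = 0.46032.
Total cost: 49.69·3.3462 + 67.49·0.2943 + 102.31·0.46032 = 233.2303.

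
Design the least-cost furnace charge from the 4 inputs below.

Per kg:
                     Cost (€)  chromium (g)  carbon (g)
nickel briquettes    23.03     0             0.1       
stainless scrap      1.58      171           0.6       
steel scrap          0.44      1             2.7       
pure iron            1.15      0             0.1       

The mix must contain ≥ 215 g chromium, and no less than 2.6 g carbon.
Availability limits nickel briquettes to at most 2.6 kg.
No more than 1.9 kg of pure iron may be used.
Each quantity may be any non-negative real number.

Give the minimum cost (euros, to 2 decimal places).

€2.28

Treat it as an LP. Let x1 = kg of nickel briquettes, x2 = kg of stainless scrap, x3 = kg of steel scrap, x4 = kg of pure iron.
min 23.03x1 + 1.58x2 + 0.44x3 + 1.15x4 with:
  171x2 + 1x3 ≥ 215   (chromium)
  0.1x1 + 0.6x2 + 2.7x3 + 0.1x4 ≥ 2.6   (carbon)
  x1 ≤ 2.6
  x4 ≤ 1.9
  x1, x2, x3, x4 ≥ 0.
The cheapest feasible vertex uses only stainless scrap, steel scrap; nickel briquettes, pure iron are not used. Binding constraints: chromium and carbon.
Optimal quantities: stainless scrap = 1.253 kg, steel scrap = 0.6845 kg.
Hence cost = 1.58·1.253 + 0.44·0.6845 = €2.2809.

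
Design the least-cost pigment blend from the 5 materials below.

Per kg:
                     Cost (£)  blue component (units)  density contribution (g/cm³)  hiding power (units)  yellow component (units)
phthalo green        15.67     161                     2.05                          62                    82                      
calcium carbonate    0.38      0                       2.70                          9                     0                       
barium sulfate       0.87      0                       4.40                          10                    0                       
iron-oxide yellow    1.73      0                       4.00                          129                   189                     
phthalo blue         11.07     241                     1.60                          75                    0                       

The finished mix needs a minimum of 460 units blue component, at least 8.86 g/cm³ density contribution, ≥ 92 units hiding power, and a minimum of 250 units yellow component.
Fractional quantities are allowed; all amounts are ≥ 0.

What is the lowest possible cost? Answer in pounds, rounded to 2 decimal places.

£23.49

Treat it as an LP. Let x1 = kg of phthalo green, x2 = kg of calcium carbonate, x3 = kg of barium sulfate, x4 = kg of iron-oxide yellow, x5 = kg of phthalo blue.
Minimize 15.67x1 + 0.38x2 + 0.87x3 + 1.73x4 + 11.07x5 s.t.:
  161x1 + 241x5 ≥ 460   (blue component)
  2.05x1 + 2.7x2 + 4.4x3 + 4x4 + 1.6x5 ≥ 8.86   (density contribution)
  62x1 + 9x2 + 10x3 + 129x4 + 75x5 ≥ 92   (hiding power)
  82x1 + 189x4 ≥ 250   (yellow component)
  x1, x2, x3, x4, x5 ≥ 0.
The optimal basis is {calcium carbonate, iron-oxide yellow, phthalo blue}; phthalo green, barium sulfate drop out. Binding constraints: blue component, density contribution, yellow component.
That vertex is x2 = 0.1908, x4 = 1.323, x5 = 1.909.
Hence cost = 0.38·0.1908 + 1.73·1.323 + 11.07·1.909 = £23.4939.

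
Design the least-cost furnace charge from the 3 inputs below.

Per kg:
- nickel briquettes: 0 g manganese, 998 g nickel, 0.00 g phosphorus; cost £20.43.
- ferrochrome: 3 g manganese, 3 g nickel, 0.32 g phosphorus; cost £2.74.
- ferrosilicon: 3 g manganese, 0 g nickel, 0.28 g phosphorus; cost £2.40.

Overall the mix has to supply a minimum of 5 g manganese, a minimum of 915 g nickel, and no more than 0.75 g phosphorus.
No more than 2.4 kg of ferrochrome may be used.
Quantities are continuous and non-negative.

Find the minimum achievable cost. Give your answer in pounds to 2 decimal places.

£22.73

Set it up as a linear program. Let x1 = kg of nickel briquettes, x2 = kg of ferrochrome, x3 = kg of ferrosilicon.
min 20.43x1 + 2.74x2 + 2.4x3 with:
  3x2 + 3x3 ≥ 5   (manganese)
  998x1 + 3x2 ≥ 915   (nickel)
  0.32x2 + 0.28x3 ≤ 0.75   (phosphorus)
  x2 ≤ 2.4
  x1, x2, x3 ≥ 0.
The cheapest feasible vertex uses only nickel briquettes, ferrosilicon; ferrochrome is not used. The manganese and nickel requirements are met with equality.
That vertex is x1 = 0.9168, x3 = 1.667.
Total cost: 20.43·0.9168 + 2.4·1.667 = 22.7310.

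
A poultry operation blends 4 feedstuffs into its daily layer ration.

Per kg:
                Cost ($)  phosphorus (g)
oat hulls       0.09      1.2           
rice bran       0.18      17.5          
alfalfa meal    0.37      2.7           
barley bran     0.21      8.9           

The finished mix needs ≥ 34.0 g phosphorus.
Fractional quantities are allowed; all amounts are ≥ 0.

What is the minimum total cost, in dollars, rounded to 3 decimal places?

$0.350

Let x1 = kg of oat hulls, x2 = kg of rice bran, x3 = kg of alfalfa meal, x4 = kg of barley bran.
min 0.09x1 + 0.18x2 + 0.37x3 + 0.21x4 with:
  1.2x1 + 17.5x2 + 2.7x3 + 8.9x4 ≥ 34   (phosphorus)
  x1, x2, x3, x4 ≥ 0.
The optimal basis is {rice bran}; oat hulls, alfalfa meal, barley bran drop out. There the phosphorus constraint is tight.
That vertex is x2 = 1.943.
Cost = 0.18·1.943 = 0.34974.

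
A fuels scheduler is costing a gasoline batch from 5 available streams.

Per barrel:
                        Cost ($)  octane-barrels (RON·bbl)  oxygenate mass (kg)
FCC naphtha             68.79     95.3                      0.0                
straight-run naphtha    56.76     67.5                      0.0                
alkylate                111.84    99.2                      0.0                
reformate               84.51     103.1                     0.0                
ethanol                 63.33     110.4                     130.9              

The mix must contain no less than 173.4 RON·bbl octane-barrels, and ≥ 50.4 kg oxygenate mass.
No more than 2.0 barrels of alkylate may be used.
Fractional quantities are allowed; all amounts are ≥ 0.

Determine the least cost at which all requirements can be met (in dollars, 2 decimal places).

This is a linear program. Let x1 = barrels of FCC naphtha, x2 = barrels of straight-run naphtha, x3 = barrels of alkylate, x4 = barrels of reformate, x5 = barrels of ethanol.
Minimize 68.79x1 + 56.76x2 + 111.84x3 + 84.51x4 + 63.33x5 with:
  95.3x1 + 67.5x2 + 99.2x3 + 103.1x4 + 110.4x5 ≥ 173.4   (octane-barrels)
  130.9x5 ≥ 50.4   (oxygenate mass)
  x3 ≤ 2
  x1, x2, x3, x4, x5 ≥ 0.
At the optimum only ethanol is positive (FCC naphtha, straight-run naphtha, alkylate, reformate = 0). The octane-barrels requirement is met with equality.
That vertex is x5 = 1.5707.
Hence cost = 63.33·1.5707 = $99.4724.

$99.47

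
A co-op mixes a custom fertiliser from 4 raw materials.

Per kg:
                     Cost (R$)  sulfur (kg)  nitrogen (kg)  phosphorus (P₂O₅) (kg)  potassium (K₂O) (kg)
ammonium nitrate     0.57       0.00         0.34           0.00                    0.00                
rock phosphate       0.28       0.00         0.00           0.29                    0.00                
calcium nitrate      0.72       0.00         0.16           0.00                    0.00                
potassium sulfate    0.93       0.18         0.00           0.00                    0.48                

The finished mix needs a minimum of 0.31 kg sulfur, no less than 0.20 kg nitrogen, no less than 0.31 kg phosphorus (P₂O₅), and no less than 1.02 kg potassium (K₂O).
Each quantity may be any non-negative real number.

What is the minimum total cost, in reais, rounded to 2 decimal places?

This is a linear program. Let x1 = kg of ammonium nitrate, x2 = kg of rock phosphate, x3 = kg of calcium nitrate, x4 = kg of potassium sulfate.
Minimise 0.57x1 + 0.28x2 + 0.72x3 + 0.93x4 subject to:
  0.18x4 ≥ 0.31   (sulfur)
  0.34x1 + 0.16x3 ≥ 0.2   (nitrogen)
  0.29x2 ≥ 0.31   (phosphorus (P₂O₅))
  0.48x4 ≥ 1.02   (potassium (K₂O))
  x1, x2, x3, x4 ≥ 0.
The minimum-cost mix takes nothing from calcium nitrate — only ammonium nitrate, rock phosphate, potassium sulfate. Binding constraints: nitrogen, phosphorus (P₂O₅), potassium (K₂O).
That vertex is x1 = 0.5882, x2 = 1.069, x4 = 2.125.
Cost = 0.57·0.5882 + 0.28·1.069 + 0.93·2.125 = 2.6108.

R$2.61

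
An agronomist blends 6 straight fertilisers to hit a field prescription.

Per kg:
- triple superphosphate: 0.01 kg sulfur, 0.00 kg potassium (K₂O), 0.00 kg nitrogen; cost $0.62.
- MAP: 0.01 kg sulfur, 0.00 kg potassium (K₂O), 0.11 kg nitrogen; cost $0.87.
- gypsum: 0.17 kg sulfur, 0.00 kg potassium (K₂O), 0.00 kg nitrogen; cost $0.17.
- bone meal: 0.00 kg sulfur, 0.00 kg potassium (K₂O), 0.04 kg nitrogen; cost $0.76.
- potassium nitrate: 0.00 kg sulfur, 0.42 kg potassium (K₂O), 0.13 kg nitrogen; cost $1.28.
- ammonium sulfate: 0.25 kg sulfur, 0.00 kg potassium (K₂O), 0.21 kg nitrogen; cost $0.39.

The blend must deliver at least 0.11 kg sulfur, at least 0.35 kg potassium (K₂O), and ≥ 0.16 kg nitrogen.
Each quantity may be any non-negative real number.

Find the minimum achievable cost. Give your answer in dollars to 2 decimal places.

$1.21

Let x1 = kg of triple superphosphate, x2 = kg of MAP, x3 = kg of gypsum, x4 = kg of bone meal, x5 = kg of potassium nitrate, x6 = kg of ammonium sulfate.
Minimise 0.62x1 + 0.87x2 + 0.17x3 + 0.76x4 + 1.28x5 + 0.39x6 with:
  0.01x1 + 0.01x2 + 0.17x3 + 0.25x6 ≥ 0.11   (sulfur)
  0.42x5 ≥ 0.35   (potassium (K₂O))
  0.11x2 + 0.04x4 + 0.13x5 + 0.21x6 ≥ 0.16   (nitrogen)
  x1, x2, x3, x4, x5, x6 ≥ 0.
The minimum-cost mix takes nothing from triple superphosphate, MAP, bone meal — only gypsum, potassium nitrate, ammonium sulfate. There the sulfur, potassium (K₂O), nitrogen constraints are tight.
That vertex is x3 = 0.2852, x5 = 0.8333, x6 = 0.246.
Hence cost = 0.17·0.2852 + 1.28·0.8333 + 0.39·0.246 = $1.2110.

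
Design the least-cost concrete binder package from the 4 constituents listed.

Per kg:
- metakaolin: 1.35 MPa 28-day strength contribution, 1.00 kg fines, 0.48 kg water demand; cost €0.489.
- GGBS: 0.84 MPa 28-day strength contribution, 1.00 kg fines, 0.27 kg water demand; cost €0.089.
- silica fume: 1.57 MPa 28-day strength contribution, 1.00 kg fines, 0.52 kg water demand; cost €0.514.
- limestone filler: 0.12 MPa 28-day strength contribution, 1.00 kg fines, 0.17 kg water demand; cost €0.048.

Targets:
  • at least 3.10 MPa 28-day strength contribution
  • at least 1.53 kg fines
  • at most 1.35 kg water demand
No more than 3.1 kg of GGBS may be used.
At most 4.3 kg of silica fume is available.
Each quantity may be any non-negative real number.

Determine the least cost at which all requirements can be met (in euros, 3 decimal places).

€0.438

Treat it as an LP. Let x1 = kg of metakaolin, x2 = kg of GGBS, x3 = kg of silica fume, x4 = kg of limestone filler.
Minimize 0.489x1 + 0.089x2 + 0.514x3 + 0.048x4 s.t.:
  1.35x1 + 0.84x2 + 1.57x3 + 0.12x4 ≥ 3.1   (28-day strength contribution)
  1x1 + 1x2 + 1x3 + 1x4 ≥ 1.53   (fines)
  0.48x1 + 0.27x2 + 0.52x3 + 0.17x4 ≤ 1.35   (water demand)
  x2 ≤ 3.1
  x3 ≤ 4.3
  x1, x2, x3, x4 ≥ 0.
The cheapest feasible vertex uses only GGBS, silica fume; metakaolin, limestone filler are not used. Binding constraints: 28-day strength contribution and the GGBS cap.
Solving gives x2 = 3.1, x3 = 0.3159.
Total cost: 0.089·3.1 + 0.514·0.3159 = 0.43827.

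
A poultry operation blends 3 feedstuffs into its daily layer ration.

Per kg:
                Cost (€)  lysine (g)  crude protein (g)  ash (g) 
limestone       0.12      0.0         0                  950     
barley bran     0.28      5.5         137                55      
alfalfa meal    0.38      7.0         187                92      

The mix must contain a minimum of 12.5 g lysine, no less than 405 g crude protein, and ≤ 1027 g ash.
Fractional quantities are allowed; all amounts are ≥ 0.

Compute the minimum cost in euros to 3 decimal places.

Let x1 = kg of limestone, x2 = kg of barley bran, x3 = kg of alfalfa meal.
min 0.12x1 + 0.28x2 + 0.38x3 s.t.:
  5.5x2 + 7x3 ≥ 12.5   (lysine)
  137x2 + 187x3 ≥ 405   (crude protein)
  950x1 + 55x2 + 92x3 ≤ 1027   (ash)
  x1, x2, x3 ≥ 0.
The minimum-cost mix takes nothing from limestone, barley bran — only alfalfa meal. The crude protein requirement is met with equality.
Optimal quantities: alfalfa meal = 2.166 kg.
Cost = 0.38·2.166 = 0.82308.

€0.823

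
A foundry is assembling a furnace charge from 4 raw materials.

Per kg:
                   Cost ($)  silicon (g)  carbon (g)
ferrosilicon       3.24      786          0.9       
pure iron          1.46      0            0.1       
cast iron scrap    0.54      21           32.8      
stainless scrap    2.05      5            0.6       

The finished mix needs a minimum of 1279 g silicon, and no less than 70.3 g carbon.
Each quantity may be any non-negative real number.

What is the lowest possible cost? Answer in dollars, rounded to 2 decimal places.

$6.22

This is a linear program. Let x1 = kg of ferrosilicon, x2 = kg of pure iron, x3 = kg of cast iron scrap, x4 = kg of stainless scrap.
min 3.24x1 + 1.46x2 + 0.54x3 + 2.05x4 with:
  786x1 + 21x3 + 5x4 ≥ 1279   (silicon)
  0.9x1 + 0.1x2 + 32.8x3 + 0.6x4 ≥ 70.3   (carbon)
  x1, x2, x3, x4 ≥ 0.
The optimal basis is {ferrosilicon, cast iron scrap}; pure iron, stainless scrap drop out. Binding constraints: silicon and carbon.
That vertex is x1 = 1.571, x3 = 2.1.
Objective = 3.24·1.571 + 0.54·2.1 = 6.2240.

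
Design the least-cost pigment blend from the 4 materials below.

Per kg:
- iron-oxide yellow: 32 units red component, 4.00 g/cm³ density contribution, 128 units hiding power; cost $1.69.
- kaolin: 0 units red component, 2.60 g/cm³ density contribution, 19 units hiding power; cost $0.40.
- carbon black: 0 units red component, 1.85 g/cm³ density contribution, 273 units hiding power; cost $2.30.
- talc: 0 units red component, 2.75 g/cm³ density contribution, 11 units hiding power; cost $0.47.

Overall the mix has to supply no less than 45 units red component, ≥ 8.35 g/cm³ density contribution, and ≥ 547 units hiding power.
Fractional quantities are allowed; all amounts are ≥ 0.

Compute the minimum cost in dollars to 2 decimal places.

Let x1 = kg of iron-oxide yellow, x2 = kg of kaolin, x3 = kg of carbon black, x4 = kg of talc.
Minimize 1.69x1 + 0.4x2 + 2.3x3 + 0.47x4 with:
  32x1 ≥ 45   (red component)
  4x1 + 2.6x2 + 1.85x3 + 2.75x4 ≥ 8.35   (density contribution)
  128x1 + 19x2 + 273x3 + 11x4 ≥ 547   (hiding power)
  x1, x2, x3, x4 ≥ 0.
At the optimum only iron-oxide yellow, kaolin, carbon black are positive (talc = 0). The red component, density contribution, hiding power requirements are met with equality.
Solving gives x1 = 1.406, x2 = 0.09631, x3 = 1.338.
Cost = 1.69·1.406 + 0.4·0.09631 + 2.3·1.338 = 5.4921.

$5.49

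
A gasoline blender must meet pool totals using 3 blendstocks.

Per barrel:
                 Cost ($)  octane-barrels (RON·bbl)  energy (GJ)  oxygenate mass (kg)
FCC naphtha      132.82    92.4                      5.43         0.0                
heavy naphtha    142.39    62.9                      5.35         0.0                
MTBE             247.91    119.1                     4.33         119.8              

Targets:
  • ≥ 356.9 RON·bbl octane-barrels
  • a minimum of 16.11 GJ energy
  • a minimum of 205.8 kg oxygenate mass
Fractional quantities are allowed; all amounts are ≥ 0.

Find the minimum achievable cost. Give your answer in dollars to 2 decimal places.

$644.80

Set it up as a linear program. Let x1 = barrels of FCC naphtha, x2 = barrels of heavy naphtha, x3 = barrels of MTBE.
Minimize 132.82x1 + 142.39x2 + 247.91x3 s.t.:
  92.4x1 + 62.9x2 + 119.1x3 ≥ 356.9   (octane-barrels)
  5.43x1 + 5.35x2 + 4.33x3 ≥ 16.11   (energy)
  119.8x3 ≥ 205.8   (oxygenate mass)
  x1, x2, x3 ≥ 0.
The optimal basis is {FCC naphtha, MTBE}; heavy naphtha drops out. There the octane-barrels and oxygenate mass constraints are tight.
Optimal quantities: FCC naphtha = 1.648 barrels, MTBE = 1.718 barrels.
Cost = 132.82·1.648 + 247.91·1.718 = 644.7967.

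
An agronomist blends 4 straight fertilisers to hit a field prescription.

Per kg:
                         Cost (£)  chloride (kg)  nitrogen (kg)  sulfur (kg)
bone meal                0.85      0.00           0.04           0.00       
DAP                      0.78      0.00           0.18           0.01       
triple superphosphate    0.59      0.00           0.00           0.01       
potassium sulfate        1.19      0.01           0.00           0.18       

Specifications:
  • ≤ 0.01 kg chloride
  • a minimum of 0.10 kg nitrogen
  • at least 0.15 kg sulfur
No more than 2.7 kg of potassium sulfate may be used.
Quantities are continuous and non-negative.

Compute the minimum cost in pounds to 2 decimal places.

Let x1 = kg of bone meal, x2 = kg of DAP, x3 = kg of triple superphosphate, x4 = kg of potassium sulfate.
Minimise 0.85x1 + 0.78x2 + 0.59x3 + 1.19x4 s.t.:
  0.01x4 ≤ 0.01   (chloride)
  0.04x1 + 0.18x2 ≥ 0.1   (nitrogen)
  0.01x2 + 0.01x3 + 0.18x4 ≥ 0.15   (sulfur)
  x4 ≤ 2.7
  x1, x2, x3, x4 ≥ 0.
At the optimum only DAP, potassium sulfate are positive (bone meal, triple superphosphate = 0). Binding constraints: nitrogen and sulfur.
Optimal quantities: DAP = 0.5556 kg, potassium sulfate = 0.8025 kg.
Objective = 0.78·0.5556 + 1.19·0.8025 = 1.3883.

£1.39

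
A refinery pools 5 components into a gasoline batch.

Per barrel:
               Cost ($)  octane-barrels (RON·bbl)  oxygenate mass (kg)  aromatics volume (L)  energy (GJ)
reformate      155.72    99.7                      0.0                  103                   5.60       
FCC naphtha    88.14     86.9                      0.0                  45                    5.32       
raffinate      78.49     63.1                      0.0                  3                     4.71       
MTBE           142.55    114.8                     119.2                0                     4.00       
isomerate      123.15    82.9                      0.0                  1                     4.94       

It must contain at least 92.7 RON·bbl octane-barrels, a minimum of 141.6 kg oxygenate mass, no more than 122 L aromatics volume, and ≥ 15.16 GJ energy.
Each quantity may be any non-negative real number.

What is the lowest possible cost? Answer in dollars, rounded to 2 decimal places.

$341.78

Let x1 = barrels of reformate, x2 = barrels of FCC naphtha, x3 = barrels of raffinate, x4 = barrels of MTBE, x5 = barrels of isomerate.
min 155.72x1 + 88.14x2 + 78.49x3 + 142.55x4 + 123.15x5 subject to:
  99.7x1 + 86.9x2 + 63.1x3 + 114.8x4 + 82.9x5 ≥ 92.7   (octane-barrels)
  119.2x4 ≥ 141.6   (oxygenate mass)
  103x1 + 45x2 + 3x3 + 1x5 ≤ 122   (aromatics volume)
  5.6x1 + 5.32x2 + 4.71x3 + 4x4 + 4.94x5 ≥ 15.16   (energy)
  x1, x2, x3, x4, x5 ≥ 0.
The optimal basis is {FCC naphtha, MTBE}; reformate, raffinate, isomerate drop out. There the oxygenate mass and energy constraints are tight.
Optimal quantities: FCC naphtha = 1.9565 barrels, MTBE = 1.1879 barrels.
Hence cost = 88.14·1.9565 + 142.55·1.1879 = $341.7811.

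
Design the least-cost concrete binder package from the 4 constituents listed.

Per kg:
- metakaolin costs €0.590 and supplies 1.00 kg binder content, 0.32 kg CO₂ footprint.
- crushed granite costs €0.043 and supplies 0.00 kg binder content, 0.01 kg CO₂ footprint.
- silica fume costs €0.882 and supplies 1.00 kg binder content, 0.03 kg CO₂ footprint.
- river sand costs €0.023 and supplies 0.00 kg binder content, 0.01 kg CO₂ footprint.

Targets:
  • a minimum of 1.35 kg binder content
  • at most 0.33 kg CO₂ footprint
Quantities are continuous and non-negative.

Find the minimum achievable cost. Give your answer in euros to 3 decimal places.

€0.899

Let x1 = kg of metakaolin, x2 = kg of crushed granite, x3 = kg of silica fume, x4 = kg of river sand.
min 0.59x1 + 0.043x2 + 0.882x3 + 0.023x4 with:
  1x1 + 1x3 ≥ 1.35   (binder content)
  0.32x1 + 0.01x2 + 0.03x3 + 0.01x4 ≤ 0.33   (CO₂ footprint)
  x1, x2, x3, x4 ≥ 0.
The optimal basis is {metakaolin, silica fume}; crushed granite, river sand drop out. The binder content and CO₂ footprint requirements are met with equality.
Solving gives x1 = 0.9983, x3 = 0.3517.
Hence cost = 0.59·0.9983 + 0.882·0.3517 = €0.89920.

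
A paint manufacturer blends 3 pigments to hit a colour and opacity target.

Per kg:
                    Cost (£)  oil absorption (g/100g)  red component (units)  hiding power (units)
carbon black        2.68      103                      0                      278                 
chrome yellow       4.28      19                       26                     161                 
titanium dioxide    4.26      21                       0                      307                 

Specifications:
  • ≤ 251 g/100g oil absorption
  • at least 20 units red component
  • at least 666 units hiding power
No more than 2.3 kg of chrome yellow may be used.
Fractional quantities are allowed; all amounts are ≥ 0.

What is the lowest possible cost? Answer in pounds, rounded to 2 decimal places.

£8.52

Let x1 = kg of carbon black, x2 = kg of chrome yellow, x3 = kg of titanium dioxide.
Minimize 2.68x1 + 4.28x2 + 4.26x3 with:
  103x1 + 19x2 + 21x3 ≤ 251   (oil absorption)
  26x2 ≥ 20   (red component)
  278x1 + 161x2 + 307x3 ≥ 666   (hiding power)
  x2 ≤ 2.3
  x1, x2, x3 ≥ 0.
The minimum-cost mix takes nothing from titanium dioxide — only carbon black, chrome yellow. There the red component and hiding power constraints are tight.
Optimal quantities: carbon black = 1.95 kg, chrome yellow = 0.7692 kg.
Total cost: 2.68·1.95 + 4.28·0.7692 = 8.5182.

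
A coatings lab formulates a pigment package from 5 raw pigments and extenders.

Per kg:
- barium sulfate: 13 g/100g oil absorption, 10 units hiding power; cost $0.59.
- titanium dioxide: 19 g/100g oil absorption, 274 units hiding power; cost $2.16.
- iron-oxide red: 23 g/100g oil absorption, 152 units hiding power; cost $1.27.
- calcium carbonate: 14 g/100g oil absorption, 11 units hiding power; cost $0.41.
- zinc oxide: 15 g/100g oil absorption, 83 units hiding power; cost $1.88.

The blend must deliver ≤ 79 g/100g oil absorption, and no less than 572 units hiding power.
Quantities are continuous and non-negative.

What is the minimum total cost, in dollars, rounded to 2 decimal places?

$4.51

This is a linear program. Let x1 = kg of barium sulfate, x2 = kg of titanium dioxide, x3 = kg of iron-oxide red, x4 = kg of calcium carbonate, x5 = kg of zinc oxide.
min 0.59x1 + 2.16x2 + 1.27x3 + 0.41x4 + 1.88x5 s.t.:
  13x1 + 19x2 + 23x3 + 14x4 + 15x5 ≤ 79   (oil absorption)
  10x1 + 274x2 + 152x3 + 11x4 + 83x5 ≥ 572   (hiding power)
  x1, x2, x3, x4, x5 ≥ 0.
At the optimum only titanium dioxide is positive (barium sulfate, iron-oxide red, calcium carbonate, zinc oxide = 0). The hiding power requirement is met with equality.
That vertex is x2 = 2.088.
Hence cost = 2.16·2.088 = $4.5101.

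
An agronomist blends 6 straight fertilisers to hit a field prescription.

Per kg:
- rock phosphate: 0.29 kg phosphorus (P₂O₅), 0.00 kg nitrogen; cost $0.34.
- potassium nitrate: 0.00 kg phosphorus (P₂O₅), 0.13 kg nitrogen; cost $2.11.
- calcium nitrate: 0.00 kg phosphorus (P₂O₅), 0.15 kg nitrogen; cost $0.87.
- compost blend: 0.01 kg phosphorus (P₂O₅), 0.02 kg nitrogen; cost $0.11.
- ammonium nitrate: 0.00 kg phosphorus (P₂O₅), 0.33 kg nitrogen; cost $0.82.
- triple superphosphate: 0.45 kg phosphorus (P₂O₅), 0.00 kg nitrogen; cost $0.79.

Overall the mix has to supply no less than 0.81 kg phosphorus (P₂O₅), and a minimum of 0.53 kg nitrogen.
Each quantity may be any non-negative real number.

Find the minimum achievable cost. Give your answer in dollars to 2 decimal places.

$2.27

Treat it as an LP. Let x1 = kg of rock phosphate, x2 = kg of potassium nitrate, x3 = kg of calcium nitrate, x4 = kg of compost blend, x5 = kg of ammonium nitrate, x6 = kg of triple superphosphate.
Minimize 0.34x1 + 2.11x2 + 0.87x3 + 0.11x4 + 0.82x5 + 0.79x6 subject to:
  0.29x1 + 0.01x4 + 0.45x6 ≥ 0.81   (phosphorus (P₂O₅))
  0.13x2 + 0.15x3 + 0.02x4 + 0.33x5 ≥ 0.53   (nitrogen)
  x1, x2, x3, x4, x5, x6 ≥ 0.
The minimum-cost mix takes nothing from potassium nitrate, calcium nitrate, compost blend, triple superphosphate — only rock phosphate, ammonium nitrate. Binding constraints: phosphorus (P₂O₅) and nitrogen.
So rock phosphate = 2.793 kg, ammonium nitrate = 1.606 kg.
Hence cost = 0.34·2.793 + 0.82·1.606 = $2.2665.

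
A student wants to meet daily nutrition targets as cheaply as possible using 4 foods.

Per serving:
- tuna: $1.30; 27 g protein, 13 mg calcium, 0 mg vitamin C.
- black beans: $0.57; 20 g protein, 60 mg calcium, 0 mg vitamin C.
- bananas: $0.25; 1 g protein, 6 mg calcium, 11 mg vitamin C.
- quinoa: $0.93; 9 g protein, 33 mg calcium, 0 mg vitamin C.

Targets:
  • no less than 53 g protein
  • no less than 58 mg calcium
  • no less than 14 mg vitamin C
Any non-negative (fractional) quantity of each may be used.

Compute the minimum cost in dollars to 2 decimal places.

$1.79

Let x1 = servings of tuna, x2 = servings of black beans, x3 = servings of bananas, x4 = servings of quinoa.
Minimize 1.3x1 + 0.57x2 + 0.25x3 + 0.93x4 subject to:
  27x1 + 20x2 + 1x3 + 9x4 ≥ 53   (protein)
  13x1 + 60x2 + 6x3 + 33x4 ≥ 58   (calcium)
  11x3 ≥ 14   (vitamin C)
  x1, x2, x3, x4 ≥ 0.
The cheapest feasible vertex uses only black beans, bananas; tuna, quinoa are not used. The protein and vitamin C requirements are met with equality.
Solving gives x2 = 2.586, x3 = 1.273.
Objective = 0.57·2.586 + 0.25·1.273 = 1.7923.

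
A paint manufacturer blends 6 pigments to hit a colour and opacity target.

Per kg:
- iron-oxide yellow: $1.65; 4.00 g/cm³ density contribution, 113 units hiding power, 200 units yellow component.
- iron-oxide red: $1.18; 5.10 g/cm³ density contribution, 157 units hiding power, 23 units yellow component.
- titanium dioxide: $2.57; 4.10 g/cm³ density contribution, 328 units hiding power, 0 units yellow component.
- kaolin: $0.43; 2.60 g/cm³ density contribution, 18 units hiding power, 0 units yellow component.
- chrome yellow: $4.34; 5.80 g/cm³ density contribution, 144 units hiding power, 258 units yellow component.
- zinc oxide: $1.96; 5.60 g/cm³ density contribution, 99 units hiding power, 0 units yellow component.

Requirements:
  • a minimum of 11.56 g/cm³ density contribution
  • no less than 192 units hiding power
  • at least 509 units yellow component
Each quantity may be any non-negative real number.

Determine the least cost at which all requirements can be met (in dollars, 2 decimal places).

$4.43

Set it up as a linear program. Let x1 = kg of iron-oxide yellow, x2 = kg of iron-oxide red, x3 = kg of titanium dioxide, x4 = kg of kaolin, x5 = kg of chrome yellow, x6 = kg of zinc oxide.
min 1.65x1 + 1.18x2 + 2.57x3 + 0.43x4 + 4.34x5 + 1.96x6 s.t.:
  4x1 + 5.1x2 + 4.1x3 + 2.6x4 + 5.8x5 + 5.6x6 ≥ 11.56   (density contribution)
  113x1 + 157x2 + 328x3 + 18x4 + 144x5 + 99x6 ≥ 192   (hiding power)
  200x1 + 23x2 + 258x5 ≥ 509   (yellow component)
  x1, x2, x3, x4, x5, x6 ≥ 0.
At the optimum only iron-oxide yellow, kaolin are positive (iron-oxide red, titanium dioxide, chrome yellow, zinc oxide = 0). Binding constraints: density contribution and yellow component.
So iron-oxide yellow = 2.545 kg, kaolin = 0.5308 kg.
Total cost: 1.65·2.545 + 0.43·0.5308 = 4.4275.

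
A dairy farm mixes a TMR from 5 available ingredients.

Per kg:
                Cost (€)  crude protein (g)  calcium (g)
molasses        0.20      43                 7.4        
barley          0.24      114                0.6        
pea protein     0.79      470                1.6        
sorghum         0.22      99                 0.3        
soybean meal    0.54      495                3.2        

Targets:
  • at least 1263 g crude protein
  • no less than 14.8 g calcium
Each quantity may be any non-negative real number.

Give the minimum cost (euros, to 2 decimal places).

€1.52

This is a linear program. Let x1 = kg of molasses, x2 = kg of barley, x3 = kg of pea protein, x4 = kg of sorghum, x5 = kg of soybean meal.
Minimize 0.2x1 + 0.24x2 + 0.79x3 + 0.22x4 + 0.54x5 s.t.:
  43x1 + 114x2 + 470x3 + 99x4 + 495x5 ≥ 1263   (crude protein)
  7.4x1 + 0.6x2 + 1.6x3 + 0.3x4 + 3.2x5 ≥ 14.8   (calcium)
  x1, x2, x3, x4, x5 ≥ 0.
The optimal basis is {molasses, soybean meal}; barley, pea protein, sorghum drop out. The crude protein and calcium requirements are met with equality.
So molasses = 0.9316 kg, soybean meal = 2.471 kg.
Objective = 0.2·0.9316 + 0.54·2.471 = 1.5207.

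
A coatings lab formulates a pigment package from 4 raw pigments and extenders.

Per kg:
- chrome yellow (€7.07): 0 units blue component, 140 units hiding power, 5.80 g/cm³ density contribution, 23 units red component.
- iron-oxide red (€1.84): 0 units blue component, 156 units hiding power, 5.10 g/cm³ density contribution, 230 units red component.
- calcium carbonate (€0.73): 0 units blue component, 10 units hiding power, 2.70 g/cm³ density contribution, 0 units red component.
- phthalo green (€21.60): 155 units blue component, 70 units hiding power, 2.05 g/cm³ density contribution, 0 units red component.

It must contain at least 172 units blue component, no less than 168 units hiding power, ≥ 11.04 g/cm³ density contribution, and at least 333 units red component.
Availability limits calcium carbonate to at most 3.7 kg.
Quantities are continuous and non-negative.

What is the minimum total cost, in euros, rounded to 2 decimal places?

This is a linear program. Let x1 = kg of chrome yellow, x2 = kg of iron-oxide red, x3 = kg of calcium carbonate, x4 = kg of phthalo green.
Minimize 7.07x1 + 1.84x2 + 0.73x3 + 21.6x4 subject to:
  155x4 ≥ 172   (blue component)
  140x1 + 156x2 + 10x3 + 70x4 ≥ 168   (hiding power)
  5.8x1 + 5.1x2 + 2.7x3 + 2.05x4 ≥ 11.04   (density contribution)
  23x1 + 230x2 ≥ 333   (red component)
  x3 ≤ 3.7
  x1, x2, x3, x4 ≥ 0.
The cheapest feasible vertex uses only iron-oxide red, calcium carbonate, phthalo green; chrome yellow is not used. Binding constraints: blue component, density contribution, red component.
Optimal quantities: iron-oxide red = 1.448 kg, calcium carbonate = 0.5116 kg, phthalo green = 1.11 kg.
Hence cost = 1.84·1.448 + 0.73·0.5116 + 21.6·1.11 = €27.0138.

€27.01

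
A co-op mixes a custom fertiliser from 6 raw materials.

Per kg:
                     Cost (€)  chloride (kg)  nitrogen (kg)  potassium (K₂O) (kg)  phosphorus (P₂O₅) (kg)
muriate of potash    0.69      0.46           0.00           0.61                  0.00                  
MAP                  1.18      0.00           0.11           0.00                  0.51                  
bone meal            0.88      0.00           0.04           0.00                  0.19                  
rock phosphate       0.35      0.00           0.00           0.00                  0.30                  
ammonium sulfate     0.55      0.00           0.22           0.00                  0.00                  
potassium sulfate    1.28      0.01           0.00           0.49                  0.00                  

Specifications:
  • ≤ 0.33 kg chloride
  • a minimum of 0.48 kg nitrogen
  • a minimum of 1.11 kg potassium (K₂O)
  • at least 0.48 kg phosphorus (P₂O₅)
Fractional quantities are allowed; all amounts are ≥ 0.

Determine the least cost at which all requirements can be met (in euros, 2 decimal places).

€4.04

This is a linear program. Let x1 = kg of muriate of potash, x2 = kg of MAP, x3 = kg of bone meal, x4 = kg of rock phosphate, x5 = kg of ammonium sulfate, x6 = kg of potassium sulfate.
min 0.69x1 + 1.18x2 + 0.88x3 + 0.35x4 + 0.55x5 + 1.28x6 s.t.:
  0.46x1 + 0.01x6 ≤ 0.33   (chloride)
  0.11x2 + 0.04x3 + 0.22x5 ≥ 0.48   (nitrogen)
  0.61x1 + 0.49x6 ≥ 1.11   (potassium (K₂O))
  0.51x2 + 0.19x3 + 0.3x4 ≥ 0.48   (phosphorus (P₂O₅))
  x1, x2, x3, x4, x5, x6 ≥ 0.
At the optimum only muriate of potash, rock phosphate, ammonium sulfate, potassium sulfate are positive (MAP, bone meal = 0). There the chloride, nitrogen, potassium (K₂O), phosphorus (P₂O₅) constraints are tight.
That vertex is x1 = 0.6867, x4 = 1.6, x5 = 2.182, x6 = 1.41.
Objective = 0.69·0.6867 + 0.35·1.6 + 0.55·2.182 + 1.28·1.41 = 4.0387.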